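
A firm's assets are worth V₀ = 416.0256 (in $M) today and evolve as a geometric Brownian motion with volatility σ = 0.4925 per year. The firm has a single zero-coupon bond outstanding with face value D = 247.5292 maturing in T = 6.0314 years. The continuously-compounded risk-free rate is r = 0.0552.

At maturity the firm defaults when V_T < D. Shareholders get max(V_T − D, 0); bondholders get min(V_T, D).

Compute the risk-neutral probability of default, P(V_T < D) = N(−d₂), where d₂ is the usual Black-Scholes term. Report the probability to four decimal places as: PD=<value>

PD=0.4603

d₁ = [ln(V₀/D) + (r + σ²/2)T] / (σ√T)
   = [ln(416.0256/247.5292) + (0.0552 + 0.5·0.4925²)·6.0314] / (0.4925·√6.0314)
   = [0.519218 + 1.064410] / 1.209526 = 1.309296
d₂ = d₁ − σ√T = 1.309296 − 1.209526 = 0.099770
risk-neutral PD = N(−d₂) = N(-0.099770) = 0.460263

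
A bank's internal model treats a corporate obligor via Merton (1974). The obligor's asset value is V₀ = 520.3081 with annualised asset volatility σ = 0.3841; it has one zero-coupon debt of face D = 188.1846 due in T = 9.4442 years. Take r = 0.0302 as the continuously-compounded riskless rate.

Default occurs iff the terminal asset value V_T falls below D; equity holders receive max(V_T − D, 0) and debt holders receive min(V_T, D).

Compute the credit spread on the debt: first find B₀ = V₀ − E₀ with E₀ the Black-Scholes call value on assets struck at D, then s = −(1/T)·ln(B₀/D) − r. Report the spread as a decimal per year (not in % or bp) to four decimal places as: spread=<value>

d₁ = [ln(V₀/D) + (r + σ²/2)T] / (σ√T)
   = [ln(520.3081/188.1846) + (0.0302 + 0.5·0.3841²)·9.4442] / (0.3841·√9.4442)
   = [1.016998 + 0.981880] / 1.180394 = 1.693399
d₂ = d₁ − σ√T = 1.693399 − 1.180394 = 0.513005
N(d₁) = 0.954810,  N(d₂) = 0.696026,  e^(−rT) = 0.751853
E₀ = V₀·N(d₁) − D·e^(−rT)·N(d₂)
   = 520.3081·0.954810 − 188.1846·0.751853·0.696026 = 398.316768
B₀ = V₀ − E₀ = 520.3081 − 398.316768 = 121.991332
spread = −(1/T)·ln(B₀/D) − r = −(1/9.4442)·ln(121.991332/188.1846) − 0.0302 = 0.01569837

spread=0.0157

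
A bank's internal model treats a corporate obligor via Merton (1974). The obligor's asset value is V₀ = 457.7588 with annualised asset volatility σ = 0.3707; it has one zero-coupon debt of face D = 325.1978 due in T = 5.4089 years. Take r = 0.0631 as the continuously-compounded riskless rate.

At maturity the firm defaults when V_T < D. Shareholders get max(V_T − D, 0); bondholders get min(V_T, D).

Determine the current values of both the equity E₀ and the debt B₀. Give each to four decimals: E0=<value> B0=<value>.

E0=258.9477 B0=198.8111

d₁ = [ln(V₀/D) + (r + σ²/2)T] / (σ√T)
   = [ln(457.7588/325.1978) + (0.0631 + 0.5·0.3707²)·5.4089] / (0.3707·√5.4089)
   = [0.341909 + 0.712943] / 0.862139 = 1.223529
d₂ = d₁ − σ√T = 1.223529 − 0.862139 = 0.361391
N(d₁) = 0.889435,  N(d₂) = 0.641096,  e^(−rT) = 0.710844
E₀ = V₀·N(d₁) − D·e^(−rT)·N(d₂)
   = 457.7588·0.889435 − 325.1978·0.710844·0.641096 = 258.947661
B₀ = V₀ − E₀ = 457.7588 − 258.947661 = 198.811139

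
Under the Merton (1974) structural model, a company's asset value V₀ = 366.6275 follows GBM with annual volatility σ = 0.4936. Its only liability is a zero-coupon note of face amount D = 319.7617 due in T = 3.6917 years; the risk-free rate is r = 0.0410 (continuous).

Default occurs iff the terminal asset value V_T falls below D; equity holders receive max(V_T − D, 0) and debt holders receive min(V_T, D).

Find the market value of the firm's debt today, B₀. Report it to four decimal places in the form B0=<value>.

d₁ = [ln(V₀/D) + (r + σ²/2)T] / (σ√T)
   = [ln(366.6275/319.7617) + (0.0410 + 0.5·0.4936²)·3.6917] / (0.4936·√3.6917)
   = [0.136770 + 0.601084] / 0.948393 = 0.778005
d₂ = d₁ − σ√T = 0.778005 − 0.948393 = -0.170388
N(d₁) = 0.781717,  N(d₂) = 0.432353,  e^(−rT) = 0.859538
E₀ = V₀·N(d₁) − D·e^(−rT)·N(d₂)
   = 366.6275·0.781717 − 319.7617·0.859538·0.432353 = 167.767943
B₀ = V₀ − E₀ = 366.6275 − 167.767943 = 198.859557

B0=198.8596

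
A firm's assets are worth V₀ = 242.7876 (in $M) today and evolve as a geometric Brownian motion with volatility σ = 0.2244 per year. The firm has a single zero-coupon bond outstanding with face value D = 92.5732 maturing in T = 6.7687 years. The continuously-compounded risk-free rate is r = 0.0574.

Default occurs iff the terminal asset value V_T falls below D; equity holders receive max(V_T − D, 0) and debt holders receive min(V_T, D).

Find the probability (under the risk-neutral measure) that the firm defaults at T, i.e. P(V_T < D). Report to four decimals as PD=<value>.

d₁ = [ln(V₀/D) + (r + σ²/2)T] / (σ√T)
   = [ln(242.7876/92.5732) + (0.0574 + 0.5·0.2244²)·6.7687] / (0.2244·√6.7687)
   = [0.964187 + 0.558944] / 0.583815 = 2.608926
d₂ = d₁ − σ√T = 2.608926 − 0.583815 = 2.025110
risk-neutral PD = N(−d₂) = N(-2.025110) = 0.021428

PD=0.0214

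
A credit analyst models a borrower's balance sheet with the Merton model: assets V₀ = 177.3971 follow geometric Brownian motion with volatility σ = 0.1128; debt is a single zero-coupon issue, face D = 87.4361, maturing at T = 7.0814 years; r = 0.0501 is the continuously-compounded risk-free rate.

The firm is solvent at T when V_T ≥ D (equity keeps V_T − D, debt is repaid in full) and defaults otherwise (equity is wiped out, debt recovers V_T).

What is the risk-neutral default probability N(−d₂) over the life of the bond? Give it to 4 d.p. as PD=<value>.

d₁ = [ln(V₀/D) + (r + σ²/2)T] / (σ√T)
   = [ln(177.3971/87.4361) + (0.0501 + 0.5·0.1128²)·7.0814] / (0.1128·√7.0814)
   = [0.707482 + 0.399829] / 0.300171 = 3.688938
d₂ = d₁ − σ√T = 3.688938 − 0.300171 = 3.388767
risk-neutral PD = N(−d₂) = N(-3.388767) = 0.000351

PD=0.0004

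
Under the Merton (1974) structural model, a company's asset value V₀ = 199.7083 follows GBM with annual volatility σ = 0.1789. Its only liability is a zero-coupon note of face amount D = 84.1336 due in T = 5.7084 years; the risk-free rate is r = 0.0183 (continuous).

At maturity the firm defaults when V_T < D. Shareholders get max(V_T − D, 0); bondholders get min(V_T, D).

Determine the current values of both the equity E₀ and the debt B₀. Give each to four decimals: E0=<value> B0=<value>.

E0=124.1283 B0=75.5800

d₁ = [ln(V₀/D) + (r + σ²/2)T] / (σ√T)
   = [ln(199.7083/84.1336) + (0.0183 + 0.5·0.1789²)·5.7084] / (0.1789·√5.7084)
   = [0.864452 + 0.195813] / 0.427432 = 2.480543
d₂ = d₁ − σ√T = 2.480543 − 0.427432 = 2.053111
N(d₁) = 0.993441,  N(d₂) = 0.979969,  e^(−rT) = 0.900807
E₀ = V₀·N(d₁) − D·e^(−rT)·N(d₂)
   = 199.7083·0.993441 − 84.1336·0.900807·0.979969 = 124.128321
B₀ = V₀ − E₀ = 199.7083 − 124.128321 = 75.579979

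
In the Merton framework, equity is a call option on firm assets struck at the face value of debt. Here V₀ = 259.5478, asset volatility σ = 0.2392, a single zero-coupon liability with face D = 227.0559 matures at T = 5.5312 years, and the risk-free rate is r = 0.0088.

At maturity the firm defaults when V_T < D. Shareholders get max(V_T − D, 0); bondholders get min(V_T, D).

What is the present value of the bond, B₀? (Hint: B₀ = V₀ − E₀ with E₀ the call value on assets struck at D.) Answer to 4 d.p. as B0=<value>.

d₁ = [ln(V₀/D) + (r + σ²/2)T] / (σ√T)
   = [ln(259.5478/227.0559) + (0.0088 + 0.5·0.2392²)·5.5312] / (0.2392·√5.5312)
   = [0.133745 + 0.206913] / 0.562563 = 0.605546
d₂ = d₁ − σ√T = 0.605546 − 0.562563 = 0.042983
N(d₁) = 0.727592,  N(d₂) = 0.517143,  e^(−rT) = 0.952491
E₀ = V₀·N(d₁) − D·e^(−rT)·N(d₂)
   = 259.5478·0.727592 − 227.0559·0.952491·0.517143 = 77.003099
B₀ = V₀ − E₀ = 259.5478 − 77.003099 = 182.544701

B0=182.5447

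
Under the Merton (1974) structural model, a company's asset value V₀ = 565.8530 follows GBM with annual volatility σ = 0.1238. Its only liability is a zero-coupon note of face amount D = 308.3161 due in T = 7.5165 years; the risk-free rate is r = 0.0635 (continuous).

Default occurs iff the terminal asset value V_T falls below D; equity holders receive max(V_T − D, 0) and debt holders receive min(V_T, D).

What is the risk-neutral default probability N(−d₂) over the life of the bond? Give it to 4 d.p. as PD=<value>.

d₁ = [ln(V₀/D) + (r + σ²/2)T] / (σ√T)
   = [ln(565.8530/308.3161) + (0.0635 + 0.5·0.1238²)·7.5165] / (0.1238·√7.5165)
   = [0.607209 + 0.534898] / 0.339413 = 3.364948
d₂ = d₁ − σ√T = 3.364948 − 0.339413 = 3.025535
risk-neutral PD = N(−d₂) = N(-3.025535) = 0.001241

PD=0.0012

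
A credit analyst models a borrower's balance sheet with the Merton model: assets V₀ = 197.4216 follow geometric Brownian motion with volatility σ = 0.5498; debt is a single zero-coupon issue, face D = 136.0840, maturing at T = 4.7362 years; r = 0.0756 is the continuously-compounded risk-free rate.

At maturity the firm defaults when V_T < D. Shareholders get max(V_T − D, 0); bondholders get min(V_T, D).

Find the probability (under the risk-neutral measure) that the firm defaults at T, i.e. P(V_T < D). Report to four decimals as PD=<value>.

d₁ = [ln(V₀/D) + (r + σ²/2)T] / (σ√T)
   = [ln(197.4216/136.0840) + (0.0756 + 0.5·0.5498²)·4.7362] / (0.5498·√4.7362)
   = [0.372069 + 1.073886] / 1.196519 = 1.208468
d₂ = d₁ − σ√T = 1.208468 − 1.196519 = 0.011948
risk-neutral PD = N(−d₂) = N(-0.011948) = 0.495233

PD=0.4952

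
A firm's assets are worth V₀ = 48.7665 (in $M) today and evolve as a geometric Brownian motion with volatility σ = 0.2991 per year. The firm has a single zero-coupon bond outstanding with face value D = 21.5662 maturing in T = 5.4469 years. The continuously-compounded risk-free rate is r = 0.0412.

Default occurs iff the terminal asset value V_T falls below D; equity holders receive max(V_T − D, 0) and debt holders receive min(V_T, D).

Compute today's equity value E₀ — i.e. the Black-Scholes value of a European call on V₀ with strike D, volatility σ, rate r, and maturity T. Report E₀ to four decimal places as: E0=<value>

d₁ = [ln(V₀/D) + (r + σ²/2)T] / (σ√T)
   = [ln(48.7665/21.5662) + (0.0412 + 0.5·0.2991²)·5.4469] / (0.2991·√5.4469)
   = [0.815916 + 0.468054] / 0.698057 = 1.839348
d₂ = d₁ − σ√T = 1.839348 − 0.698057 = 1.141291
N(d₁) = 0.967068,  N(d₂) = 0.873126,  e^(−rT) = 0.798986
E₀ = V₀·N(d₁) − D·e^(−rT)·N(d₂)
   = 48.7665·0.967068 − 21.5662·0.798986·0.873126 = 32.115622

E0=32.1156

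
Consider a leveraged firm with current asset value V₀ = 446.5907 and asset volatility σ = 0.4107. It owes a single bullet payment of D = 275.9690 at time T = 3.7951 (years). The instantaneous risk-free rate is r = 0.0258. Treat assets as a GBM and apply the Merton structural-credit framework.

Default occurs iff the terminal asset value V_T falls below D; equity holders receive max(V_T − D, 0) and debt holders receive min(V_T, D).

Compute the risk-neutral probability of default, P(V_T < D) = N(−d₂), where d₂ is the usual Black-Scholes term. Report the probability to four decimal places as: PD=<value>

d₁ = [ln(V₀/D) + (r + σ²/2)T] / (σ√T)
   = [ln(446.5907/275.9690) + (0.0258 + 0.5·0.4107²)·3.7951] / (0.4107·√3.7951)
   = [0.481354 + 0.417982] / 0.800085 = 1.124050
d₂ = d₁ − σ√T = 1.124050 − 0.800085 = 0.323965
risk-neutral PD = N(−d₂) = N(-0.323965) = 0.372982

PD=0.3730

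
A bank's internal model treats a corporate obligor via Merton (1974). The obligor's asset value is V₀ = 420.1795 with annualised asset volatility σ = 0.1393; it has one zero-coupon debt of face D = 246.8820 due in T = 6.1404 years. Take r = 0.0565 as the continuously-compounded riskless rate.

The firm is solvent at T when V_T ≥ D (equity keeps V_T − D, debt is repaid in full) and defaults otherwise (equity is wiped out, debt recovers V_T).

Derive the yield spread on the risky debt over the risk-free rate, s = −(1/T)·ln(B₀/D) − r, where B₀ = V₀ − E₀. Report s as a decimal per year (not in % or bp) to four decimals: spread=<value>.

d₁ = [ln(V₀/D) + (r + σ²/2)T] / (σ√T)
   = [ln(420.1795/246.8820) + (0.0565 + 0.5·0.1393²)·6.1404] / (0.1393·√6.1404)
   = [0.531772 + 0.406508] / 0.345183 = 2.718209
d₂ = d₁ − σ√T = 2.718209 − 0.345183 = 2.373026
N(d₁) = 0.996718,  N(d₂) = 0.991178,  e^(−rT) = 0.706853
E₀ = V₀·N(d₁) − D·e^(−rT)·N(d₂)
   = 420.1795·0.996718 − 246.8820·0.706853·0.991178 = 245.830708
B₀ = V₀ − E₀ = 420.1795 − 245.830708 = 174.348792
spread = −(1/T)·ln(B₀/D) − r = −(1/6.1404)·ln(174.348792/246.8820) − 0.0565 = 0.00014984

spread=0.0001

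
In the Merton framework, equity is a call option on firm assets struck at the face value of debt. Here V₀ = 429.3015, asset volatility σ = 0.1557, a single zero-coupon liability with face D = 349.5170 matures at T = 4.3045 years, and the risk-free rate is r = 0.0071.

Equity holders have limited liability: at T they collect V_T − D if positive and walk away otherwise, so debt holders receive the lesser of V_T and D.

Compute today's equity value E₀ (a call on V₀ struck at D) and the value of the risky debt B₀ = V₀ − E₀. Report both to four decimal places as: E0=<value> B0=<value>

d₁ = [ln(V₀/D) + (r + σ²/2)T] / (σ√T)
   = [ln(429.3015/349.5170) + (0.0071 + 0.5·0.1557²)·4.3045] / (0.1557·√4.3045)
   = [0.205607 + 0.082738] / 0.323035 = 0.892612
d₂ = d₁ − σ√T = 0.892612 − 0.323035 = 0.569577
N(d₁) = 0.813967,  N(d₂) = 0.715518,  e^(−rT) = 0.969900
E₀ = V₀·N(d₁) − D·e^(−rT)·N(d₂)
   = 429.3015·0.813967 − 349.5170·0.969900·0.715518 = 106.879400
B₀ = V₀ − E₀ = 429.3015 − 106.879400 = 322.422100

E0=106.8794 B0=322.4221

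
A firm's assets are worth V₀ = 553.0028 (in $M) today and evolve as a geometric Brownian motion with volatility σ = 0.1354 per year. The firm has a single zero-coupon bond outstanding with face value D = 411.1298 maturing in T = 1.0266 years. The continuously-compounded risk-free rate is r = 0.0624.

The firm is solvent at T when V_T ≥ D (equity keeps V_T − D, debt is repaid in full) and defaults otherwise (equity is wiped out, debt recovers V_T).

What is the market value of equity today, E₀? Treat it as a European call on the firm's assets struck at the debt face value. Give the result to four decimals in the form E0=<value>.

E0=167.4687

d₁ = [ln(V₀/D) + (r + σ²/2)T] / (σ√T)
   = [ln(553.0028/411.1298) + (0.0624 + 0.5·0.1354²)·1.0266] / (0.1354·√1.0266)
   = [0.296454 + 0.073470] / 0.137189 = 2.696458
d₂ = d₁ − σ√T = 2.696458 − 0.137189 = 2.559269
N(d₁) = 0.996496,  N(d₂) = 0.994755,  e^(−rT) = 0.937949
E₀ = V₀·N(d₁) − D·e^(−rT)·N(d₂)
   = 553.0028·0.996496 − 411.1298·0.937949·0.994755 = 167.468739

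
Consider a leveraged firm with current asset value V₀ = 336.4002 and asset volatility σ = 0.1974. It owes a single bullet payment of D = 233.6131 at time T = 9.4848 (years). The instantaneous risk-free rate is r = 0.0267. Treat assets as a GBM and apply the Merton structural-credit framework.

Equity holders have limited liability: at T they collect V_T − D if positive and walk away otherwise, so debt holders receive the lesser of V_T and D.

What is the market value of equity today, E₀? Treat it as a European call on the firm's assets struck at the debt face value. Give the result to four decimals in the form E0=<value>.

E0=166.8256

d₁ = [ln(V₀/D) + (r + σ²/2)T] / (σ√T)
   = [ln(336.4002/233.6131) + (0.0267 + 0.5·0.1974²)·9.4848] / (0.1974·√9.4848)
   = [0.364635 + 0.438040] / 0.607941 = 1.320318
d₂ = d₁ − σ√T = 1.320318 − 0.607941 = 0.712378
N(d₁) = 0.906636,  N(d₂) = 0.761885,  e^(−rT) = 0.776278
E₀ = V₀·N(d₁) − D·e^(−rT)·N(d₂)
   = 336.4002·0.906636 − 233.6131·0.776278·0.761885 = 166.825574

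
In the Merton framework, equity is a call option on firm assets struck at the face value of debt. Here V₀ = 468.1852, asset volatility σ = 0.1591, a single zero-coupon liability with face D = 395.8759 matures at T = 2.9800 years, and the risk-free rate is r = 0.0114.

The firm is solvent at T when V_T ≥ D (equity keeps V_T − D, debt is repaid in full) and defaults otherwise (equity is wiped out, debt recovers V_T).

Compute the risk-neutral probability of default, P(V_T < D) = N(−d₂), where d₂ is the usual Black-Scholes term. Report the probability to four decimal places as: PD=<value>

d₁ = [ln(V₀/D) + (r + σ²/2)T] / (σ√T)
   = [ln(468.1852/395.8759) + (0.0114 + 0.5·0.1591²)·2.9800] / (0.1591·√2.9800)
   = [0.167763 + 0.071688] / 0.274649 = 0.871844
d₂ = d₁ − σ√T = 0.871844 − 0.274649 = 0.597195
risk-neutral PD = N(−d₂) = N(-0.597195) = 0.275189

PD=0.2752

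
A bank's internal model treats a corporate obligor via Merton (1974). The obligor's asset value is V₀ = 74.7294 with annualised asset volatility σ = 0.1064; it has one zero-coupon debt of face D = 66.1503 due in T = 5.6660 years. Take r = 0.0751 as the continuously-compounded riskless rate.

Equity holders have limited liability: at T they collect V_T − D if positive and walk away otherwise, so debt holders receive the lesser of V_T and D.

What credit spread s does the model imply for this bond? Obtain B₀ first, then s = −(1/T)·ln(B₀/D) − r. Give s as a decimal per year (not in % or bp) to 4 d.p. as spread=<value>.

spread=0.0003

d₁ = [ln(V₀/D) + (r + σ²/2)T] / (σ√T)
   = [ln(74.7294/66.1503) + (0.0751 + 0.5·0.1064²)·5.6660] / (0.1064·√5.6660)
   = [0.121944 + 0.457589] / 0.253268 = 2.288223
d₂ = d₁ − σ√T = 2.288223 − 0.253268 = 2.034955
N(d₁) = 0.988938,  N(d₂) = 0.979072,  e^(−rT) = 0.653432
E₀ = V₀·N(d₁) − D·e^(−rT)·N(d₂)
   = 74.7294·0.988938 − 66.1503·0.653432·0.979072 = 31.582585
B₀ = V₀ − E₀ = 74.7294 − 31.582585 = 43.146815
spread = −(1/T)·ln(B₀/D) − r = −(1/5.6660)·ln(43.146815/66.1503) − 0.0751 = 0.00031843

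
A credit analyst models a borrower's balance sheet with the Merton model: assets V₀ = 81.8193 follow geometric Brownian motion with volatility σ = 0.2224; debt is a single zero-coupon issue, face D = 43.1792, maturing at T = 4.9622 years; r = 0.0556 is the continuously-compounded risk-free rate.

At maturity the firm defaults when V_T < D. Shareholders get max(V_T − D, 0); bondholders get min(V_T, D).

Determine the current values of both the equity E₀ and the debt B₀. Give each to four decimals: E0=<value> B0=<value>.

E0=49.3685 B0=32.4508

d₁ = [ln(V₀/D) + (r + σ²/2)T] / (σ√T)
   = [ln(81.8193/43.1792) + (0.0556 + 0.5·0.2224²)·4.9622] / (0.2224·√4.9622)
   = [0.639154 + 0.398618] / 0.495418 = 2.094740
d₂ = d₁ − σ√T = 2.094740 − 0.495418 = 1.599322
N(d₁) = 0.981903,  N(d₂) = 0.945125,  e^(−rT) = 0.758890
E₀ = V₀·N(d₁) − D·e^(−rT)·N(d₂)
   = 81.8193·0.981903 − 43.1792·0.758890·0.945125 = 49.368489
B₀ = V₀ − E₀ = 81.8193 − 49.368489 = 32.450811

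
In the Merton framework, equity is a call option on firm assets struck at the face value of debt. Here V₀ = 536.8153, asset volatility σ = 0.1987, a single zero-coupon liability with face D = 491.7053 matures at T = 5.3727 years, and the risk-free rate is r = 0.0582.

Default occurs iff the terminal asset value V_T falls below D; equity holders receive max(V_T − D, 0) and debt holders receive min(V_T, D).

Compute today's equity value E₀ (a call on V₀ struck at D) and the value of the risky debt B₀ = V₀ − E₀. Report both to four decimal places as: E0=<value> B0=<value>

d₁ = [ln(V₀/D) + (r + σ²/2)T] / (σ√T)
   = [ln(536.8153/491.7053) + (0.0582 + 0.5·0.1987²)·5.3727] / (0.1987·√5.3727)
   = [0.087775 + 0.418753] / 0.460568 = 1.099787
d₂ = d₁ − σ√T = 1.099787 − 0.460568 = 0.639219
N(d₁) = 0.864288,  N(d₂) = 0.738660,  e^(−rT) = 0.731476
E₀ = V₀·N(d₁) − D·e^(−rT)·N(d₂)
   = 536.8153·0.864288 − 491.7053·0.731476·0.738660 = 198.288673
B₀ = V₀ − E₀ = 536.8153 − 198.288673 = 338.526627

E0=198.2887 B0=338.5266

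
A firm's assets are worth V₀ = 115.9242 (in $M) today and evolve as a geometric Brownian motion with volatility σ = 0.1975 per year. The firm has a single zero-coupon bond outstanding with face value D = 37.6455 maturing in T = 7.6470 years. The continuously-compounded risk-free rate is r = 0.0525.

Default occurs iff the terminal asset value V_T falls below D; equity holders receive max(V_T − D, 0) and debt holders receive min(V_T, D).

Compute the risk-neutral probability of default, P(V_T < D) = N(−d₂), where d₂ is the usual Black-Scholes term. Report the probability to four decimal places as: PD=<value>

PD=0.0058

d₁ = [ln(V₀/D) + (r + σ²/2)T] / (σ√T)
   = [ln(115.9242/37.6455) + (0.0525 + 0.5·0.1975²)·7.6470] / (0.1975·√7.6470)
   = [1.124723 + 0.550608] / 0.546151 = 3.067524
d₂ = d₁ − σ√T = 3.067524 − 0.546151 = 2.521373
risk-neutral PD = N(−d₂) = N(-2.521373) = 0.005845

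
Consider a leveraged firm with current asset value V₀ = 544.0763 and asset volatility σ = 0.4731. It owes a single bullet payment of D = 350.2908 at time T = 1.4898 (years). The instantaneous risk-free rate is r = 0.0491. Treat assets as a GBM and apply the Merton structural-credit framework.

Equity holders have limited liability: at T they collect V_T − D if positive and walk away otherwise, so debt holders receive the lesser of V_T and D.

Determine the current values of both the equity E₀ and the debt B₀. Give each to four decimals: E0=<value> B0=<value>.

d₁ = [ln(V₀/D) + (r + σ²/2)T] / (σ√T)
   = [ln(544.0763/350.2908) + (0.0491 + 0.5·0.4731²)·1.4898] / (0.4731·√1.4898)
   = [0.440326 + 0.239875] / 0.577453 = 1.177933
d₂ = d₁ − σ√T = 1.177933 − 0.577453 = 0.600479
N(d₁) = 0.880588,  N(d₂) = 0.725907,  e^(−rT) = 0.929462
E₀ = V₀·N(d₁) − D·e^(−rT)·N(d₂)
   = 544.0763·0.880588 − 350.2908·0.929462·0.725907 = 242.765066
B₀ = V₀ − E₀ = 544.0763 − 242.765066 = 301.311234

E0=242.7651 B0=301.3112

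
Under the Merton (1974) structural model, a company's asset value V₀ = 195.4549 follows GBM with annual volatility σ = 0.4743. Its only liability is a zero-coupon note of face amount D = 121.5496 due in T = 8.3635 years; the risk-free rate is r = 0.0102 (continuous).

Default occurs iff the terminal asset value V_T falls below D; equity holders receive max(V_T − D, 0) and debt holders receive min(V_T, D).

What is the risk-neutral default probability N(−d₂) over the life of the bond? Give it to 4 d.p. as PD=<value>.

d₁ = [ln(V₀/D) + (r + σ²/2)T] / (σ√T)
   = [ln(195.4549/121.5496) + (0.0102 + 0.5·0.4743²)·8.3635] / (0.4743·√8.3635)
   = [0.475007 + 1.026036] / 1.371662 = 1.094324
d₂ = d₁ − σ√T = 1.094324 − 1.371662 = -0.277338
risk-neutral PD = N(−d₂) = N(0.277338) = 0.609240

PD=0.6092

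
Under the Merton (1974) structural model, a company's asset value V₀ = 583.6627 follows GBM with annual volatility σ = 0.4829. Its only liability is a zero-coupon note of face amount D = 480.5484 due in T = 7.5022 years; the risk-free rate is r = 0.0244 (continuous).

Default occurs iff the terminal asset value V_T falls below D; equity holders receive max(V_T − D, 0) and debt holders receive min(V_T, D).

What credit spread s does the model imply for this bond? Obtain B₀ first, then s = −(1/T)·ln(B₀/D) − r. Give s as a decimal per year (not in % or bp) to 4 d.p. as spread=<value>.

spread=0.0672

d₁ = [ln(V₀/D) + (r + σ²/2)T] / (σ√T)
   = [ln(583.6627/480.5484) + (0.0244 + 0.5·0.4829²)·7.5022] / (0.4829·√7.5022)
   = [0.194395 + 1.057782] / 1.322670 = 0.946704
d₂ = d₁ − σ√T = 0.946704 − 1.322670 = -0.375966
N(d₁) = 0.828105,  N(d₂) = 0.353471,  e^(−rT) = 0.832723
E₀ = V₀·N(d₁) − D·e^(−rT)·N(d₂)
   = 583.6627·0.828105 − 480.5484·0.832723·0.353471 = 341.887740
B₀ = V₀ − E₀ = 583.6627 − 341.887740 = 241.774960
spread = −(1/T)·ln(B₀/D) − r = −(1/7.5022)·ln(241.774960/480.5484) − 0.0244 = 0.06716255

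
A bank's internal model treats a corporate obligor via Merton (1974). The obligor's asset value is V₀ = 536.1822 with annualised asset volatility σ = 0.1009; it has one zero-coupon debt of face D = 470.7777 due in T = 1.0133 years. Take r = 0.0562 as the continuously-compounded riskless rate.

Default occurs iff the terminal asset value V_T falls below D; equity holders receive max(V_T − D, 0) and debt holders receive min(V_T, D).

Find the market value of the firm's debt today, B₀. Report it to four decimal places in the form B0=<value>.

d₁ = [ln(V₀/D) + (r + σ²/2)T] / (σ√T)
   = [ln(536.1822/470.7777) + (0.0562 + 0.5·0.1009²)·1.0133] / (0.1009·√1.0133)
   = [0.130088 + 0.062106] / 0.101569 = 1.892251
d₂ = d₁ − σ√T = 1.892251 − 0.101569 = 1.790682
N(d₁) = 0.970771,  N(d₂) = 0.963328,  e^(−rT) = 0.944644
E₀ = V₀·N(d₁) − D·e^(−rT)·N(d₂)
   = 536.1822·0.970771 − 470.7777·0.944644·0.963328 = 92.101800
B₀ = V₀ − E₀ = 536.1822 − 92.101800 = 444.080400

B0=444.0804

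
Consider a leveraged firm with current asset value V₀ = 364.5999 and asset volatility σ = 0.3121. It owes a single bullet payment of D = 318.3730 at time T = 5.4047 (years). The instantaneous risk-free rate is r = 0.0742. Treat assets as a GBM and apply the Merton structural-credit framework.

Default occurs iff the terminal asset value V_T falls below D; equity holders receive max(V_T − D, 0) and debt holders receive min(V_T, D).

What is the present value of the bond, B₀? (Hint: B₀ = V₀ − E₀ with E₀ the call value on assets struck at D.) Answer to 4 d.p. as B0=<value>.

d₁ = [ln(V₀/D) + (r + σ²/2)T] / (σ√T)
   = [ln(364.5999/318.3730) + (0.0742 + 0.5·0.3121²)·5.4047] / (0.3121·√5.4047)
   = [0.135577 + 0.664255] / 0.725570 = 1.102349
d₂ = d₁ − σ√T = 1.102349 − 0.725570 = 0.376779
N(d₁) = 0.864845,  N(d₂) = 0.646831,  e^(−rT) = 0.669631
E₀ = V₀·N(d₁) − D·e^(−rT)·N(d₂)
   = 364.5999·0.864845 − 318.3730·0.669631·0.646831 = 177.422987
B₀ = V₀ − E₀ = 364.5999 − 177.422987 = 187.176913

B0=187.1769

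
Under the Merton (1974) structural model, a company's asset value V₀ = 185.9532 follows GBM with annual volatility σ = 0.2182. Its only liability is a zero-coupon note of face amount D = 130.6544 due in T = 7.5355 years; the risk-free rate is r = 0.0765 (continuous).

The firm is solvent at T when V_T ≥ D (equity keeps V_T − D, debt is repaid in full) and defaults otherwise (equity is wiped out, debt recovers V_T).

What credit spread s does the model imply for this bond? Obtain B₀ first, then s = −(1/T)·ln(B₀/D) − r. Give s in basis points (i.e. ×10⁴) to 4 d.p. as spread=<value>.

d₁ = [ln(V₀/D) + (r + σ²/2)T] / (σ√T)
   = [ln(185.9532/130.6544) + (0.0765 + 0.5·0.2182²)·7.5355] / (0.2182·√7.5355)
   = [0.352939 + 0.755853] / 0.598978 = 1.851141
d₂ = d₁ − σ√T = 1.851141 − 0.598978 = 1.252163
N(d₁) = 0.967925,  N(d₂) = 0.894745,  e^(−rT) = 0.561881
E₀ = V₀·N(d₁) − D·e^(−rT)·N(d₂)
   = 185.9532·0.967925 − 130.6544·0.561881·0.894745 = 114.303650
B₀ = V₀ − E₀ = 185.9532 − 114.303650 = 71.649550
spread = −(1/T)·ln(B₀/D) − r = −(1/7.5355)·ln(71.649550/130.6544) − 0.0765 = 0.00322514
in basis points: 0.00322514 × 10⁴ = 32.2514 bp

spread=32.2514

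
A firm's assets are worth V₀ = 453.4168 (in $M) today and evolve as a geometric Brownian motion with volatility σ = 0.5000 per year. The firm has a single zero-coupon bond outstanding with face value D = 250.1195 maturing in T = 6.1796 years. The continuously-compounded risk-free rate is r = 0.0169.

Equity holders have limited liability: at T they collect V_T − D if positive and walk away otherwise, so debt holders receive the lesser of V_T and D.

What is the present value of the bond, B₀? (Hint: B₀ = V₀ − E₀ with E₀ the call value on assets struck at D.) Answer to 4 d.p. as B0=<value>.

B0=160.9599

d₁ = [ln(V₀/D) + (r + σ²/2)T] / (σ√T)
   = [ln(453.4168/250.1195) + (0.0169 + 0.5·0.5000²)·6.1796] / (0.5000·√6.1796)
   = [0.594873 + 0.876885] / 1.242940 = 1.184094
d₂ = d₁ − σ√T = 1.184094 − 1.242940 = -0.058846
N(d₁) = 0.881812,  N(d₂) = 0.476537,  e^(−rT) = 0.900833
E₀ = V₀·N(d₁) − D·e^(−rT)·N(d₂)
   = 453.4168·0.881812 − 250.1195·0.900833·0.476537 = 292.456948
B₀ = V₀ − E₀ = 453.4168 − 292.456948 = 160.959852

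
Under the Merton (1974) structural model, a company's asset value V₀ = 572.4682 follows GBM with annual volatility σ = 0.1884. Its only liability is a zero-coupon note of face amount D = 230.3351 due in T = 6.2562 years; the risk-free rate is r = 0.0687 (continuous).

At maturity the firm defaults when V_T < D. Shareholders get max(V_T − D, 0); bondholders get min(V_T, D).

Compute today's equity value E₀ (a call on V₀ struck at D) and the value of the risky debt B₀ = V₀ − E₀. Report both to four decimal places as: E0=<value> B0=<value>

d₁ = [ln(V₀/D) + (r + σ²/2)T] / (σ√T)
   = [ln(572.4682/230.3351) + (0.0687 + 0.5·0.1884²)·6.2562] / (0.1884·√6.2562)
   = [0.910422 + 0.540831] / 0.471234 = 3.079690
d₂ = d₁ − σ√T = 3.079690 − 0.471234 = 2.608457
N(d₁) = 0.998964,  N(d₂) = 0.995452,  e^(−rT) = 0.650639
E₀ = V₀·N(d₁) − D·e^(−rT)·N(d₂)
   = 572.4682·0.998964 − 230.3351·0.650639·0.995452 = 422.691693
B₀ = V₀ − E₀ = 572.4682 − 422.691693 = 149.776507

E0=422.6917 B0=149.7765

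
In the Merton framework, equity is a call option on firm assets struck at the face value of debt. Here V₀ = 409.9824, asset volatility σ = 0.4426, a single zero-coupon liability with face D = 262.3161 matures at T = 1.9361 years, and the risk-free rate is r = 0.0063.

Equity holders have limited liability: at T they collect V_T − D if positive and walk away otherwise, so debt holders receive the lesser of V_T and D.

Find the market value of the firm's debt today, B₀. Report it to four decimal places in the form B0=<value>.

d₁ = [ln(V₀/D) + (r + σ²/2)T] / (σ√T)
   = [ln(409.9824/262.3161) + (0.0063 + 0.5·0.4426²)·1.9361] / (0.4426·√1.9361)
   = [0.446564 + 0.201833] / 0.615851 = 1.052849
d₂ = d₁ − σ√T = 1.052849 − 0.615851 = 0.436998
N(d₁) = 0.853795,  N(d₂) = 0.668944,  e^(−rT) = 0.987877
E₀ = V₀·N(d₁) − D·e^(−rT)·N(d₂)
   = 409.9824·0.853795 − 262.3161·0.987877·0.668944 = 176.693498
B₀ = V₀ − E₀ = 409.9824 − 176.693498 = 233.288902

B0=233.2889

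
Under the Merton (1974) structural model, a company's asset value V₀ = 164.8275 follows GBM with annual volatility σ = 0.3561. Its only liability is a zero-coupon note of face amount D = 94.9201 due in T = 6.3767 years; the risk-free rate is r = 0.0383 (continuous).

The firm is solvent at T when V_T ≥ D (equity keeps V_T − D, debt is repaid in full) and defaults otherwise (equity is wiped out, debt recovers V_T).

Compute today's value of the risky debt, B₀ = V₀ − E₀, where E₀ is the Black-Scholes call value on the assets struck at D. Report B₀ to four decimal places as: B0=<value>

B0=64.6932

d₁ = [ln(V₀/D) + (r + σ²/2)T] / (σ√T)
   = [ln(164.8275/94.9201) + (0.0383 + 0.5·0.3561²)·6.3767] / (0.3561·√6.3767)
   = [0.551864 + 0.648533] / 0.899228 = 1.334919
d₂ = d₁ − σ√T = 1.334919 − 0.899228 = 0.435691
N(d₁) = 0.909049,  N(d₂) = 0.668470,  e^(−rT) = 0.783309
E₀ = V₀·N(d₁) − D·e^(−rT)·N(d₂)
   = 164.8275·0.909049 − 94.9201·0.783309·0.668470 = 100.134299
B₀ = V₀ − E₀ = 164.8275 − 100.134299 = 64.693201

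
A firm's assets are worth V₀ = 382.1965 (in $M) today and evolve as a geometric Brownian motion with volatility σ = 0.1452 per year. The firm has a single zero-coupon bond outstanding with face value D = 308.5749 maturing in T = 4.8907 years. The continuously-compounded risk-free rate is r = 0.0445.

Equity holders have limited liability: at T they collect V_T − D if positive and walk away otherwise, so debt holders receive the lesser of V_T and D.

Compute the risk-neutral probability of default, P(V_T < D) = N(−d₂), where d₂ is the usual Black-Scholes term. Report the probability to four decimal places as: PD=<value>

PD=0.1183

d₁ = [ln(V₀/D) + (r + σ²/2)T] / (σ√T)
   = [ln(382.1965/308.5749) + (0.0445 + 0.5·0.1452²)·4.8907] / (0.1452·√4.8907)
   = [0.213970 + 0.269192] / 0.321109 = 1.504667
d₂ = d₁ − σ√T = 1.504667 − 0.321109 = 1.183559
risk-neutral PD = N(−d₂) = N(-1.183559) = 0.118294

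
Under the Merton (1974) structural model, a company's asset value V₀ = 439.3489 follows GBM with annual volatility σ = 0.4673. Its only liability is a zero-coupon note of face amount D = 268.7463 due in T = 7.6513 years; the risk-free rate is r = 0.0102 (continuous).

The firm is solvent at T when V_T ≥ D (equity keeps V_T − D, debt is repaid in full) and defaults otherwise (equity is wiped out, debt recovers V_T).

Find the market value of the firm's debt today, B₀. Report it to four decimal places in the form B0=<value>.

B0=164.8975

d₁ = [ln(V₀/D) + (r + σ²/2)T] / (σ√T)
   = [ln(439.3489/268.7463) + (0.0102 + 0.5·0.4673²)·7.6513] / (0.4673·√7.6513)
   = [0.491526 + 0.913448] / 1.292598 = 1.086938
d₂ = d₁ − σ√T = 1.086938 − 1.292598 = -0.205660
N(d₁) = 0.861468,  N(d₂) = 0.418528,  e^(−rT) = 0.924924
E₀ = V₀·N(d₁) − D·e^(−rT)·N(d₂)
   = 439.3489·0.861468 − 268.7463·0.924924·0.418528 = 274.451374
B₀ = V₀ − E₀ = 439.3489 − 274.451374 = 164.897526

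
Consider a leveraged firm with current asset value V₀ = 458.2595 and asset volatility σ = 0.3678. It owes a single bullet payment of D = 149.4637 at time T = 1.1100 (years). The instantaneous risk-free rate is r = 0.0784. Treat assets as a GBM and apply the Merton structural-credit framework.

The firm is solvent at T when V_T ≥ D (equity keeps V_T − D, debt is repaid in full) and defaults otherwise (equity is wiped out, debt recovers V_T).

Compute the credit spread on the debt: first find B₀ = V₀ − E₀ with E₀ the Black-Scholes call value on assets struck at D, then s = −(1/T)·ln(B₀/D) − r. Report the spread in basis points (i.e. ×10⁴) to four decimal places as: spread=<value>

d₁ = [ln(V₀/D) + (r + σ²/2)T] / (σ√T)
   = [ln(458.2595/149.4637) + (0.0784 + 0.5·0.3678²)·1.1100] / (0.3678·√1.1100)
   = [1.120382 + 0.162103] / 0.387501 = 3.309626
d₂ = d₁ − σ√T = 3.309626 − 0.387501 = 2.922125
N(d₁) = 0.999533,  N(d₂) = 0.998262,  e^(−rT) = 0.916655
E₀ = V₀·N(d₁) − D·e^(−rT)·N(d₂)
   = 458.2595·0.999533 − 149.4637·0.916655·0.998262 = 321.276937
B₀ = V₀ − E₀ = 458.2595 − 321.276937 = 136.982563
spread = −(1/T)·ln(B₀/D) − r = −(1/1.1100)·ln(136.982563/149.4637) − 0.0784 = 0.00015848
in basis points: 0.00015848 × 10⁴ = 1.5848 bp

spread=1.5848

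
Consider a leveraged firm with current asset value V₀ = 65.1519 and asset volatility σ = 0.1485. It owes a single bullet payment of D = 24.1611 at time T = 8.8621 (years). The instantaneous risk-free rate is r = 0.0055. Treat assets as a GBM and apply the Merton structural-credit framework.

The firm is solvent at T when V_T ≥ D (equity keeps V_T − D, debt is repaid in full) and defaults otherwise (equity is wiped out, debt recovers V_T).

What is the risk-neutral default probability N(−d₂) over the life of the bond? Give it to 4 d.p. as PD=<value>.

d₁ = [ln(V₀/D) + (r + σ²/2)T] / (σ√T)
   = [ln(65.1519/24.1611) + (0.0055 + 0.5·0.1485²)·8.8621] / (0.1485·√8.8621)
   = [0.991978 + 0.146456] / 0.442074 = 2.575212
d₂ = d₁ − σ√T = 2.575212 − 0.442074 = 2.133138
risk-neutral PD = N(−d₂) = N(-2.133138) = 0.016457

PD=0.0165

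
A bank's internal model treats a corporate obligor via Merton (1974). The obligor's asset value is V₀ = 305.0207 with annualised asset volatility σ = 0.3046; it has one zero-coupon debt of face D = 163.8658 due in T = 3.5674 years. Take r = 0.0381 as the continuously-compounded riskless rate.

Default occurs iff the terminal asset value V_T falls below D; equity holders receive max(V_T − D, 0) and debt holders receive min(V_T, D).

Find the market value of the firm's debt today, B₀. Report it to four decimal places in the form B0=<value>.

d₁ = [ln(V₀/D) + (r + σ²/2)T] / (σ√T)
   = [ln(305.0207/163.8658) + (0.0381 + 0.5·0.3046²)·3.5674] / (0.3046·√3.5674)
   = [0.621332 + 0.301412] / 0.575315 = 1.603892
d₂ = d₁ − σ√T = 1.603892 − 0.575315 = 1.028577
N(d₁) = 0.945631,  N(d₂) = 0.848161,  e^(−rT) = 0.872914
E₀ = V₀·N(d₁) − D·e^(−rT)·N(d₂)
   = 305.0207·0.945631 − 163.8658·0.872914·0.848161 = 167.115468
B₀ = V₀ − E₀ = 305.0207 − 167.115468 = 137.905232

B0=137.9052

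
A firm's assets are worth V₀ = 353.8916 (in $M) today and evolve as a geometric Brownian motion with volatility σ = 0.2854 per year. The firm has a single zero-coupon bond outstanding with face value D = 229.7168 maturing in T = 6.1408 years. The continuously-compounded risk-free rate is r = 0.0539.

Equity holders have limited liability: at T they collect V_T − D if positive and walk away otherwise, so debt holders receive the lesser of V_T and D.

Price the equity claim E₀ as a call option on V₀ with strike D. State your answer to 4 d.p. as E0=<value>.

E0=200.6408

d₁ = [ln(V₀/D) + (r + σ²/2)T] / (σ√T)
   = [ln(353.8916/229.7168) + (0.0539 + 0.5·0.2854²)·6.1408] / (0.2854·√6.1408)
   = [0.432143 + 0.581083] / 0.707239 = 1.432650
d₂ = d₁ − σ√T = 1.432650 − 0.707239 = 0.725410
N(d₁) = 0.924021,  N(d₂) = 0.765900,  e^(−rT) = 0.718213
E₀ = V₀·N(d₁) − D·e^(−rT)·N(d₂)
   = 353.8916·0.924021 − 229.7168·0.718213·0.765900 = 200.640842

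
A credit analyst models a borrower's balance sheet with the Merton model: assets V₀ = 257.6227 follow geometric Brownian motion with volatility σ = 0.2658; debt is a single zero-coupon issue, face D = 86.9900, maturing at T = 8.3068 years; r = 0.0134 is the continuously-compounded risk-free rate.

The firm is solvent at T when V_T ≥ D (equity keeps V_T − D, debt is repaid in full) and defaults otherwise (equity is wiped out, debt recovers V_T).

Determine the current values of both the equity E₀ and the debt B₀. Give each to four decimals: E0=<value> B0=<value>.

E0=182.4050 B0=75.2177

d₁ = [ln(V₀/D) + (r + σ²/2)T] / (σ√T)
   = [ln(257.6227/86.9900) + (0.0134 + 0.5·0.2658²)·8.3068] / (0.2658·√8.3068)
   = [1.085703 + 0.404747] / 0.766076 = 1.945565
d₂ = d₁ − σ√T = 1.945565 − 0.766076 = 1.179489
N(d₁) = 0.974146,  N(d₂) = 0.880898,  e^(−rT) = 0.894660
E₀ = V₀·N(d₁) − D·e^(−rT)·N(d₂)
   = 257.6227·0.974146 − 86.9900·0.894660·0.880898 = 182.405018
B₀ = V₀ − E₀ = 257.6227 − 182.405018 = 75.217682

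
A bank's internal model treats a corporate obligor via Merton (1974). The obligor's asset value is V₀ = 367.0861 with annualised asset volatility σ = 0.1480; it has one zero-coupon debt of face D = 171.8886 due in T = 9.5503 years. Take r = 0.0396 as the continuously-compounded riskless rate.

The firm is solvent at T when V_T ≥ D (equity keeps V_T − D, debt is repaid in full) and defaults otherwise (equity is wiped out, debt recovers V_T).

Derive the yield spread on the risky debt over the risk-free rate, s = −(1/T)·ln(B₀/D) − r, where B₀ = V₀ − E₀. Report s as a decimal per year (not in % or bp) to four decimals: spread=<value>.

spread=0.0002

d₁ = [ln(V₀/D) + (r + σ²/2)T] / (σ√T)
   = [ln(367.0861/171.8886) + (0.0396 + 0.5·0.1480²)·9.5503] / (0.1480·√9.5503)
   = [0.758750 + 0.482787] / 0.457373 = 2.714497
d₂ = d₁ − σ√T = 2.714497 − 0.457373 = 2.257124
N(d₁) = 0.996681,  N(d₂) = 0.988000,  e^(−rT) = 0.685099
E₀ = V₀·N(d₁) − D·e^(−rT)·N(d₂)
   = 367.0861·0.996681 − 171.8886·0.685099·0.988000 = 249.520239
B₀ = V₀ − E₀ = 367.0861 − 249.520239 = 117.565861
spread = −(1/T)·ln(B₀/D) − r = −(1/9.5503)·ln(117.565861/171.8886) − 0.0396 = 0.00017340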